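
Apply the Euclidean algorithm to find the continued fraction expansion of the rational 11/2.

Run the Euclidean algorithm on 11 and 2; the successive quotients are the partial quotients a_0, a_1, ... (each step inverts the fractional part left over by the previous one):
  11 = 5*2 + 1, so a_0 = 5.
  2 = 2*1 + 0, so a_1 = 2.
The remainder reaches 0 after 2 divisions, so the expansion has 2 partial quotients, read off in order.

[5; 2]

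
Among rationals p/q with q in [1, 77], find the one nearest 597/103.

313/54

Expand x = 597/103 as a continued fraction with the Euclidean algorithm:
  597 = 5*103 + 82, so a_0 = 5.
  103 = 1*82 + 21, so a_1 = 1.
  82 = 3*21 + 19, so a_2 = 3.
  21 = 1*19 + 2, so a_3 = 1.
  19 = 9*2 + 1, so a_4 = 9.
  2 = 2*1 + 0, so a_5 = 2.
so x = [5; 1, 3, 1, 9, 2].
Convergents (p_i = a_i*p_{i-1} + p_{i-2}, q_i = a_i*q_{i-1} + q_{i-2} with p_{-2}=0, p_{-1}=1, q_{-2}=1, q_{-1}=0), until the denominator exceeds 77:
  i=0: a_0=5, p_0 = 5*1 + 0 = 5, q_0 = 5*0 + 1 = 1.
  i=1: a_1=1, p_1 = 1*5 + 1 = 6, q_1 = 1*1 + 0 = 1.
  i=2: a_2=3, p_2 = 3*6 + 5 = 23, q_2 = 3*1 + 1 = 4.
  i=3: a_3=1, p_3 = 1*23 + 6 = 29, q_3 = 1*4 + 1 = 5.
  i=4: a_4=9, p_4 = 9*29 + 23 = 284, q_4 = 9*5 + 4 = 49.
  i=5: a_5=2, p_5 = 2*284 + 29 = 597, q_5 = 2*49 + 5 = 103.
q_5 = 103 > 77, so the last convergent with denominator <= 77 is p_4/q_4 = 284/49.
The closest fraction with denominator <= 77 is either p_4/q_4 or the intermediate fraction (k*p_4 + p_3)/(k*q_4 + q_3) with the largest k >= 1 whose denominator stays <= 77; these approach x as k grows, and every other convergent or intermediate fraction in range is farther away.
Largest k: floor((77 - q_3)/q_4) = floor((77 - 5)/49) = 1.
That gives (1*284 + 29)/(1*49 + 5) = 313/54.
Compare the errors: |x - 284/49| = |597*49 - 284*103|/(103*49) = 1/5047, and |x - 313/54| = |597*54 - 313*103|/(103*54) = 1/5562.
Cross-multiplying, 1*5047 = 5047 < 5562 = 1*5562, so 1/5562 is smaller: the intermediate fraction 313/54 is closer to x than 284/49.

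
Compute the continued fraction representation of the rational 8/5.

[1; 1, 1, 2]

Run the Euclidean algorithm on 8 and 5; the successive quotients are the partial quotients a_0, a_1, ... (each step inverts the fractional part left over by the previous one):
  8 = 1*5 + 3, so a_0 = 1.
  5 = 1*3 + 2, so a_1 = 1.
  3 = 1*2 + 1, so a_2 = 1.
  2 = 2*1 + 0, so a_3 = 2.
The remainder reaches 0 after 4 divisions, so the expansion has 4 partial quotients, read off in order.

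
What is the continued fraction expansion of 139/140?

[0; 1, 139]

Run the Euclidean algorithm on 139 and 140; the successive quotients are the partial quotients a_0, a_1, ... (each step inverts the fractional part left over by the previous one):
  139 = 0*140 + 139, so a_0 = 0.
  140 = 1*139 + 1, so a_1 = 1.
  139 = 139*1 + 0, so a_2 = 139.
The remainder reaches 0 after 3 divisions, so the expansion has 3 partial quotients, read off in order.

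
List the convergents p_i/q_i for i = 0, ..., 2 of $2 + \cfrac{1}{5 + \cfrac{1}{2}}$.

2/1, 11/5, 24/11

Using the convergent recurrence p_i = a_i*p_{i-1} + p_{i-2}, q_i = a_i*q_{i-1} + q_{i-2} with p_{-2}=0, p_{-1}=1, q_{-2}=1, q_{-1}=0:
  i=0: a_0=2, p_0 = 2*1 + 0 = 2, q_0 = 2*0 + 1 = 1.
  i=1: a_1=5, p_1 = 5*2 + 1 = 11, q_1 = 5*1 + 0 = 5.
  i=2: a_2=2, p_2 = 2*11 + 2 = 24, q_2 = 2*5 + 1 = 11.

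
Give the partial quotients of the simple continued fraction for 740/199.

[3; 1, 2, 1, 1, 4, 6]

Run the Euclidean algorithm on 740 and 199; the successive quotients are the partial quotients a_0, a_1, ... (each step inverts the fractional part left over by the previous one):
  740 = 3*199 + 143, so a_0 = 3.
  199 = 1*143 + 56, so a_1 = 1.
  143 = 2*56 + 31, so a_2 = 2.
  56 = 1*31 + 25, so a_3 = 1.
  31 = 1*25 + 6, so a_4 = 1.
  25 = 4*6 + 1, so a_5 = 4.
  6 = 6*1 + 0, so a_6 = 6.
The remainder reaches 0 after 7 divisions, so the expansion has 7 partial quotients, read off in order.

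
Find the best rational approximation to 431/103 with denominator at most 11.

Expand x = 431/103 as a continued fraction with the Euclidean algorithm:
  431 = 4*103 + 19, so a_0 = 4.
  103 = 5*19 + 8, so a_1 = 5.
  19 = 2*8 + 3, so a_2 = 2.
  8 = 2*3 + 2, so a_3 = 2.
  3 = 1*2 + 1, so a_4 = 1.
  2 = 2*1 + 0, so a_5 = 2.
so x = [4; 5, 2, 2, 1, 2].
Convergents (p_i = a_i*p_{i-1} + p_{i-2}, q_i = a_i*q_{i-1} + q_{i-2} with p_{-2}=0, p_{-1}=1, q_{-2}=1, q_{-1}=0), until the denominator exceeds 11:
  i=0: a_0=4, p_0 = 4*1 + 0 = 4, q_0 = 4*0 + 1 = 1.
  i=1: a_1=5, p_1 = 5*4 + 1 = 21, q_1 = 5*1 + 0 = 5.
  i=2: a_2=2, p_2 = 2*21 + 4 = 46, q_2 = 2*5 + 1 = 11.
  i=3: a_3=2, p_3 = 2*46 + 21 = 113, q_3 = 2*11 + 5 = 27.
q_3 = 27 > 11, so the last convergent with denominator <= 11 is p_2/q_2 = 46/11.
The closest fraction with denominator <= 11 is either p_2/q_2 or the intermediate fraction (k*p_2 + p_1)/(k*q_2 + q_1) with the largest k >= 1 whose denominator stays <= 11; these approach x as k grows, and every other convergent or intermediate fraction in range is farther away.
Largest k: floor((11 - q_1)/q_2) = floor((11 - 5)/11) = 0.
Since k = 0, no intermediate fraction beyond p_2/q_2 has denominator <= 11, so the convergent 46/11 is the closest (its error is |431*11 - 46*103|/(103*11) = 3/1133).

46/11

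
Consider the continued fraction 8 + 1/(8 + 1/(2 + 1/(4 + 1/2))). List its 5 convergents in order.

8/1, 65/8, 138/17, 617/76, 1372/169

Using the convergent recurrence p_i = a_i*p_{i-1} + p_{i-2}, q_i = a_i*q_{i-1} + q_{i-2} with p_{-2}=0, p_{-1}=1, q_{-2}=1, q_{-1}=0:
  i=0: a_0=8, p_0 = 8*1 + 0 = 8, q_0 = 8*0 + 1 = 1.
  i=1: a_1=8, p_1 = 8*8 + 1 = 65, q_1 = 8*1 + 0 = 8.
  i=2: a_2=2, p_2 = 2*65 + 8 = 138, q_2 = 2*8 + 1 = 17.
  i=3: a_3=4, p_3 = 4*138 + 65 = 617, q_3 = 4*17 + 8 = 76.
  i=4: a_4=2, p_4 = 2*617 + 138 = 1372, q_4 = 2*76 + 17 = 169.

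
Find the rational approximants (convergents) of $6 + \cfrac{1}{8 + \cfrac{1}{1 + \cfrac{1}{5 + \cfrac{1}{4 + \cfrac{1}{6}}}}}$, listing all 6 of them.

6/1, 49/8, 55/9, 324/53, 1351/221, 8430/1379

Using the convergent recurrence p_i = a_i*p_{i-1} + p_{i-2}, q_i = a_i*q_{i-1} + q_{i-2} with p_{-2}=0, p_{-1}=1, q_{-2}=1, q_{-1}=0:
  i=0: a_0=6, p_0 = 6*1 + 0 = 6, q_0 = 6*0 + 1 = 1.
  i=1: a_1=8, p_1 = 8*6 + 1 = 49, q_1 = 8*1 + 0 = 8.
  i=2: a_2=1, p_2 = 1*49 + 6 = 55, q_2 = 1*8 + 1 = 9.
  i=3: a_3=5, p_3 = 5*55 + 49 = 324, q_3 = 5*9 + 8 = 53.
  i=4: a_4=4, p_4 = 4*324 + 55 = 1351, q_4 = 4*53 + 9 = 221.
  i=5: a_5=6, p_5 = 6*1351 + 324 = 8430, q_5 = 6*221 + 53 = 1379.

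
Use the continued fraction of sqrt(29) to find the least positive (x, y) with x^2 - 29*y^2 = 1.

First expand sqrt(29) as a continued fraction. With x_i = (sqrt(29) + m_i)/d_i and (m_0, d_0) = (0, 1): a_0 = floor(sqrt(29)) = 5, since 5^2 = 25 <= 29 < 36 = 6^2.
Iterate m_{i+1} = d_i*a_i - m_i, d_{i+1} = (29 - m_{i+1}^2)/d_i, a_{i+1} = floor((a_0 + m_{i+1})/d_{i+1}):
  m_1 = 1*5 - 0 = 5, d_1 = (29 - 5^2)/1 = 4/1 = 4, a_1 = floor((5 + 5)/4) = 2.
  m_2 = 4*2 - 5 = 3, d_2 = (29 - 3^2)/4 = 20/4 = 5, a_2 = floor((5 + 3)/5) = 1.
  m_3 = 5*1 - 3 = 2, d_3 = (29 - 2^2)/5 = 25/5 = 5, a_3 = floor((5 + 2)/5) = 1.
  m_4 = 5*1 - 2 = 3, d_4 = (29 - 3^2)/5 = 20/5 = 4, a_4 = floor((5 + 3)/4) = 2.
  m_5 = 4*2 - 3 = 5, d_5 = (29 - 5^2)/4 = 4/4 = 1, a_5 = floor((5 + 5)/1) = 10.
  m_6 = 1*10 - 5 = 5, d_6 = (29 - 5^2)/1 = 4/1 = 4: (m_6, d_6) = (m_1, d_1) = (5, 4), so from here the quotients repeat a_1, ..., a_5; the period length is 5.
So sqrt(29) = [5; (2, 1, 1, 2, 10)] with period length k = 5.
k is odd, so (p_{k-1}, q_{k-1}) only solves x^2 - 29y^2 = -1 and the fundamental solution of x^2 - 29y^2 = 1 is (p_{2k-1}, q_{2k-1}) = (p_9, q_9); compute convergents through index 9, running through the period twice.
Convergents (p_i = a_i*p_{i-1} + p_{i-2}, q_i = a_i*q_{i-1} + q_{i-2} with p_{-2}=0, p_{-1}=1, q_{-2}=1, q_{-1}=0):
  i=0: a_0=5, p_0 = 5*1 + 0 = 5, q_0 = 5*0 + 1 = 1.
  i=1: a_1=2, p_1 = 2*5 + 1 = 11, q_1 = 2*1 + 0 = 2.
  i=2: a_2=1, p_2 = 1*11 + 5 = 16, q_2 = 1*2 + 1 = 3.
  i=3: a_3=1, p_3 = 1*16 + 11 = 27, q_3 = 1*3 + 2 = 5.
  i=4: a_4=2, p_4 = 2*27 + 16 = 70, q_4 = 2*5 + 3 = 13.
  i=5: a_5=10, p_5 = 10*70 + 27 = 727, q_5 = 10*13 + 5 = 135.
  i=6: a_6=2, p_6 = 2*727 + 70 = 1524, q_6 = 2*135 + 13 = 283.
  i=7: a_7=1, p_7 = 1*1524 + 727 = 2251, q_7 = 1*283 + 135 = 418.
  i=8: a_8=1, p_8 = 1*2251 + 1524 = 3775, q_8 = 1*418 + 283 = 701.
  i=9: a_9=2, p_9 = 2*3775 + 2251 = 9801, q_9 = 2*701 + 418 = 1820.
Indeed p_4^2 - 29*q_4^2 = 4900 - 4901 = -1, not +1.
Check: 9801^2 - 29*1820^2 = 96059601 - 96059600 = 1, so (x, y) = (9801, 1820) solves the equation, and by the theorem it is the least positive solution.

(x, y) = (9801, 1820)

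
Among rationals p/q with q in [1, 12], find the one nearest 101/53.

21/11

Expand x = 101/53 as a continued fraction with the Euclidean algorithm:
  101 = 1*53 + 48, so a_0 = 1.
  53 = 1*48 + 5, so a_1 = 1.
  48 = 9*5 + 3, so a_2 = 9.
  5 = 1*3 + 2, so a_3 = 1.
  3 = 1*2 + 1, so a_4 = 1.
  2 = 2*1 + 0, so a_5 = 2.
so x = [1; 1, 9, 1, 1, 2].
Convergents (p_i = a_i*p_{i-1} + p_{i-2}, q_i = a_i*q_{i-1} + q_{i-2} with p_{-2}=0, p_{-1}=1, q_{-2}=1, q_{-1}=0), until the denominator exceeds 12:
  i=0: a_0=1, p_0 = 1*1 + 0 = 1, q_0 = 1*0 + 1 = 1.
  i=1: a_1=1, p_1 = 1*1 + 1 = 2, q_1 = 1*1 + 0 = 1.
  i=2: a_2=9, p_2 = 9*2 + 1 = 19, q_2 = 9*1 + 1 = 10.
  i=3: a_3=1, p_3 = 1*19 + 2 = 21, q_3 = 1*10 + 1 = 11.
  i=4: a_4=1, p_4 = 1*21 + 19 = 40, q_4 = 1*11 + 10 = 21.
q_4 = 21 > 12, so the last convergent with denominator <= 12 is p_3/q_3 = 21/11.
The closest fraction with denominator <= 12 is either p_3/q_3 or the intermediate fraction (k*p_3 + p_2)/(k*q_3 + q_2) with the largest k >= 1 whose denominator stays <= 12; these approach x as k grows, and every other convergent or intermediate fraction in range is farther away.
Largest k: floor((12 - q_2)/q_3) = floor((12 - 10)/11) = 0.
Since k = 0, no intermediate fraction beyond p_3/q_3 has denominator <= 12, so the convergent 21/11 is the closest (its error is |101*11 - 21*53|/(53*11) = 2/583).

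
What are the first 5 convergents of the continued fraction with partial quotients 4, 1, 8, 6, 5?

4/1, 5/1, 44/9, 269/55, 1389/284

Using the convergent recurrence p_i = a_i*p_{i-1} + p_{i-2}, q_i = a_i*q_{i-1} + q_{i-2} with p_{-2}=0, p_{-1}=1, q_{-2}=1, q_{-1}=0:
  i=0: a_0=4, p_0 = 4*1 + 0 = 4, q_0 = 4*0 + 1 = 1.
  i=1: a_1=1, p_1 = 1*4 + 1 = 5, q_1 = 1*1 + 0 = 1.
  i=2: a_2=8, p_2 = 8*5 + 4 = 44, q_2 = 8*1 + 1 = 9.
  i=3: a_3=6, p_3 = 6*44 + 5 = 269, q_3 = 6*9 + 1 = 55.
  i=4: a_4=5, p_4 = 5*269 + 44 = 1389, q_4 = 5*55 + 9 = 284.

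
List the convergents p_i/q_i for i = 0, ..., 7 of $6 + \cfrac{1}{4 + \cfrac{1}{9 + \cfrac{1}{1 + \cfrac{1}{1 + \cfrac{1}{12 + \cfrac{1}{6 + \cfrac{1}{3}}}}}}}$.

Using the convergent recurrence p_i = a_i*p_{i-1} + p_{i-2}, q_i = a_i*q_{i-1} + q_{i-2} with p_{-2}=0, p_{-1}=1, q_{-2}=1, q_{-1}=0:
  i=0: a_0=6, p_0 = 6*1 + 0 = 6, q_0 = 6*0 + 1 = 1.
  i=1: a_1=4, p_1 = 4*6 + 1 = 25, q_1 = 4*1 + 0 = 4.
  i=2: a_2=9, p_2 = 9*25 + 6 = 231, q_2 = 9*4 + 1 = 37.
  i=3: a_3=1, p_3 = 1*231 + 25 = 256, q_3 = 1*37 + 4 = 41.
  i=4: a_4=1, p_4 = 1*256 + 231 = 487, q_4 = 1*41 + 37 = 78.
  i=5: a_5=12, p_5 = 12*487 + 256 = 6100, q_5 = 12*78 + 41 = 977.
  i=6: a_6=6, p_6 = 6*6100 + 487 = 37087, q_6 = 6*977 + 78 = 5940.
  i=7: a_7=3, p_7 = 3*37087 + 6100 = 117361, q_7 = 3*5940 + 977 = 18797.

6/1, 25/4, 231/37, 256/41, 487/78, 6100/977, 37087/5940, 117361/18797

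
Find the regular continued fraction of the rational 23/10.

Run the Euclidean algorithm on 23 and 10; the successive quotients are the partial quotients a_0, a_1, ... (each step inverts the fractional part left over by the previous one):
  23 = 2*10 + 3, so a_0 = 2.
  10 = 3*3 + 1, so a_1 = 3.
  3 = 3*1 + 0, so a_2 = 3.
The remainder reaches 0 after 3 divisions, so the expansion has 3 partial quotients, read off in order.

[2; 3, 3]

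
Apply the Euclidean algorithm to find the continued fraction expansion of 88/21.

Run the Euclidean algorithm on 88 and 21; the successive quotients are the partial quotients a_0, a_1, ... (each step inverts the fractional part left over by the previous one):
  88 = 4*21 + 4, so a_0 = 4.
  21 = 5*4 + 1, so a_1 = 5.
  4 = 4*1 + 0, so a_2 = 4.
The remainder reaches 0 after 3 divisions, so the expansion has 3 partial quotients, read off in order.

[4; 5, 4]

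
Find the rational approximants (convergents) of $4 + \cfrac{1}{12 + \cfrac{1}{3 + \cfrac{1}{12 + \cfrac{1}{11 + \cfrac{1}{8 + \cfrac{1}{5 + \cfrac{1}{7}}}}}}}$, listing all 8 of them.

4/1, 49/12, 151/37, 1861/456, 20622/5053, 166837/40880, 854807/209453, 6150486/1507051

Using the convergent recurrence p_i = a_i*p_{i-1} + p_{i-2}, q_i = a_i*q_{i-1} + q_{i-2} with p_{-2}=0, p_{-1}=1, q_{-2}=1, q_{-1}=0:
  i=0: a_0=4, p_0 = 4*1 + 0 = 4, q_0 = 4*0 + 1 = 1.
  i=1: a_1=12, p_1 = 12*4 + 1 = 49, q_1 = 12*1 + 0 = 12.
  i=2: a_2=3, p_2 = 3*49 + 4 = 151, q_2 = 3*12 + 1 = 37.
  i=3: a_3=12, p_3 = 12*151 + 49 = 1861, q_3 = 12*37 + 12 = 456.
  i=4: a_4=11, p_4 = 11*1861 + 151 = 20622, q_4 = 11*456 + 37 = 5053.
  i=5: a_5=8, p_5 = 8*20622 + 1861 = 166837, q_5 = 8*5053 + 456 = 40880.
  i=6: a_6=5, p_6 = 5*166837 + 20622 = 854807, q_6 = 5*40880 + 5053 = 209453.
  i=7: a_7=7, p_7 = 7*854807 + 166837 = 6150486, q_7 = 7*209453 + 40880 = 1507051.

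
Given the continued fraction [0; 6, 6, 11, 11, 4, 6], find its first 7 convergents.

Using the convergent recurrence p_i = a_i*p_{i-1} + p_{i-2}, q_i = a_i*q_{i-1} + q_{i-2} with p_{-2}=0, p_{-1}=1, q_{-2}=1, q_{-1}=0:
  i=0: a_0=0, p_0 = 0*1 + 0 = 0, q_0 = 0*0 + 1 = 1.
  i=1: a_1=6, p_1 = 6*0 + 1 = 1, q_1 = 6*1 + 0 = 6.
  i=2: a_2=6, p_2 = 6*1 + 0 = 6, q_2 = 6*6 + 1 = 37.
  i=3: a_3=11, p_3 = 11*6 + 1 = 67, q_3 = 11*37 + 6 = 413.
  i=4: a_4=11, p_4 = 11*67 + 6 = 743, q_4 = 11*413 + 37 = 4580.
  i=5: a_5=4, p_5 = 4*743 + 67 = 3039, q_5 = 4*4580 + 413 = 18733.
  i=6: a_6=6, p_6 = 6*3039 + 743 = 18977, q_6 = 6*18733 + 4580 = 116978.

0/1, 1/6, 6/37, 67/413, 743/4580, 3039/18733, 18977/116978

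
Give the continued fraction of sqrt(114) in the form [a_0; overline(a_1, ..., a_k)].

Write x_i = (sqrt(114) + m_i)/d_i with (m_0, d_0) = (0, 1). a_0 = floor(sqrt(114)) = 10, since 10^2 = 100 <= 114 < 121 = 11^2.
Iterate m_{i+1} = d_i*a_i - m_i, d_{i+1} = (114 - m_{i+1}^2)/d_i, a_{i+1} = floor((a_0 + m_{i+1})/d_{i+1}):
  m_1 = 1*10 - 0 = 10, d_1 = (114 - 10^2)/1 = 14/1 = 14, a_1 = floor((10 + 10)/14) = 1.
  m_2 = 14*1 - 10 = 4, d_2 = (114 - 4^2)/14 = 98/14 = 7, a_2 = floor((10 + 4)/7) = 2.
  m_3 = 7*2 - 4 = 10, d_3 = (114 - 10^2)/7 = 14/7 = 2, a_3 = floor((10 + 10)/2) = 10.
  m_4 = 2*10 - 10 = 10, d_4 = (114 - 10^2)/2 = 14/2 = 7, a_4 = floor((10 + 10)/7) = 2.
  m_5 = 7*2 - 10 = 4, d_5 = (114 - 4^2)/7 = 98/7 = 14, a_5 = floor((10 + 4)/14) = 1.
  m_6 = 14*1 - 4 = 10, d_6 = (114 - 10^2)/14 = 14/14 = 1, a_6 = floor((10 + 10)/1) = 20.
  m_7 = 1*20 - 10 = 10, d_7 = (114 - 10^2)/1 = 14/1 = 14: (m_7, d_7) = (m_1, d_1) = (10, 14), so from here the quotients repeat a_1, ..., a_6; the period length is 6.
Hence the expansion of sqrt(114) is a_0 = 10 followed by the repeating block 1, 2, 10, 2, 1, 20 (period 6).

[10; overline(1, 2, 10, 2, 1, 20)]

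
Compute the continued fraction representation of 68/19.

Run the Euclidean algorithm on 68 and 19; the successive quotients are the partial quotients a_0, a_1, ... (each step inverts the fractional part left over by the previous one):
  68 = 3*19 + 11, so a_0 = 3.
  19 = 1*11 + 8, so a_1 = 1.
  11 = 1*8 + 3, so a_2 = 1.
  8 = 2*3 + 2, so a_3 = 2.
  3 = 1*2 + 1, so a_4 = 1.
  2 = 2*1 + 0, so a_5 = 2.
The remainder reaches 0 after 6 divisions, so the expansion has 6 partial quotients, read off in order.

[3; 1, 1, 2, 1, 2]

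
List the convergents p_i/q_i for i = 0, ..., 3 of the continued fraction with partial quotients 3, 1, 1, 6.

Using the convergent recurrence p_i = a_i*p_{i-1} + p_{i-2}, q_i = a_i*q_{i-1} + q_{i-2} with p_{-2}=0, p_{-1}=1, q_{-2}=1, q_{-1}=0:
  i=0: a_0=3, p_0 = 3*1 + 0 = 3, q_0 = 3*0 + 1 = 1.
  i=1: a_1=1, p_1 = 1*3 + 1 = 4, q_1 = 1*1 + 0 = 1.
  i=2: a_2=1, p_2 = 1*4 + 3 = 7, q_2 = 1*1 + 1 = 2.
  i=3: a_3=6, p_3 = 6*7 + 4 = 46, q_3 = 6*2 + 1 = 13.

3/1, 4/1, 7/2, 46/13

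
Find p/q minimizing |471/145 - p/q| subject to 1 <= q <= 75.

Expand x = 471/145 as a continued fraction with the Euclidean algorithm:
  471 = 3*145 + 36, so a_0 = 3.
  145 = 4*36 + 1, so a_1 = 4.
  36 = 36*1 + 0, so a_2 = 36.
so x = [3; 4, 36].
Convergents (p_i = a_i*p_{i-1} + p_{i-2}, q_i = a_i*q_{i-1} + q_{i-2} with p_{-2}=0, p_{-1}=1, q_{-2}=1, q_{-1}=0), until the denominator exceeds 75:
  i=0: a_0=3, p_0 = 3*1 + 0 = 3, q_0 = 3*0 + 1 = 1.
  i=1: a_1=4, p_1 = 4*3 + 1 = 13, q_1 = 4*1 + 0 = 4.
  i=2: a_2=36, p_2 = 36*13 + 3 = 471, q_2 = 36*4 + 1 = 145.
q_2 = 145 > 75, so the last convergent with denominator <= 75 is p_1/q_1 = 13/4.
The closest fraction with denominator <= 75 is either p_1/q_1 or the intermediate fraction (k*p_1 + p_0)/(k*q_1 + q_0) with the largest k >= 1 whose denominator stays <= 75; these approach x as k grows, and every other convergent or intermediate fraction in range is farther away.
Largest k: floor((75 - q_0)/q_1) = floor((75 - 1)/4) = 18.
That gives (18*13 + 3)/(18*4 + 1) = 237/73.
Compare the errors: |x - 13/4| = |471*4 - 13*145|/(145*4) = 1/580, and |x - 237/73| = |471*73 - 237*145|/(145*73) = 18/10585.
Cross-multiplying, 18*580 = 10440 < 10585 = 1*10585, so 18/10585 is smaller: the intermediate fraction 237/73 is closer to x than 13/4.

237/73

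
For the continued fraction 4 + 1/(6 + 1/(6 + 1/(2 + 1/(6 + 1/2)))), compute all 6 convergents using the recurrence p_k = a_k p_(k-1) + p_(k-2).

Using the convergent recurrence p_i = a_i*p_{i-1} + p_{i-2}, q_i = a_i*q_{i-1} + q_{i-2} with p_{-2}=0, p_{-1}=1, q_{-2}=1, q_{-1}=0:
  i=0: a_0=4, p_0 = 4*1 + 0 = 4, q_0 = 4*0 + 1 = 1.
  i=1: a_1=6, p_1 = 6*4 + 1 = 25, q_1 = 6*1 + 0 = 6.
  i=2: a_2=6, p_2 = 6*25 + 4 = 154, q_2 = 6*6 + 1 = 37.
  i=3: a_3=2, p_3 = 2*154 + 25 = 333, q_3 = 2*37 + 6 = 80.
  i=4: a_4=6, p_4 = 6*333 + 154 = 2152, q_4 = 6*80 + 37 = 517.
  i=5: a_5=2, p_5 = 2*2152 + 333 = 4637, q_5 = 2*517 + 80 = 1114.

4/1, 25/6, 154/37, 333/80, 2152/517, 4637/1114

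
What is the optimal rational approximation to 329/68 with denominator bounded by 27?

Expand x = 329/68 as a continued fraction with the Euclidean algorithm:
  329 = 4*68 + 57, so a_0 = 4.
  68 = 1*57 + 11, so a_1 = 1.
  57 = 5*11 + 2, so a_2 = 5.
  11 = 5*2 + 1, so a_3 = 5.
  2 = 2*1 + 0, so a_4 = 2.
so x = [4; 1, 5, 5, 2].
Convergents (p_i = a_i*p_{i-1} + p_{i-2}, q_i = a_i*q_{i-1} + q_{i-2} with p_{-2}=0, p_{-1}=1, q_{-2}=1, q_{-1}=0), until the denominator exceeds 27:
  i=0: a_0=4, p_0 = 4*1 + 0 = 4, q_0 = 4*0 + 1 = 1.
  i=1: a_1=1, p_1 = 1*4 + 1 = 5, q_1 = 1*1 + 0 = 1.
  i=2: a_2=5, p_2 = 5*5 + 4 = 29, q_2 = 5*1 + 1 = 6.
  i=3: a_3=5, p_3 = 5*29 + 5 = 150, q_3 = 5*6 + 1 = 31.
q_3 = 31 > 27, so the last convergent with denominator <= 27 is p_2/q_2 = 29/6.
The closest fraction with denominator <= 27 is either p_2/q_2 or the intermediate fraction (k*p_2 + p_1)/(k*q_2 + q_1) with the largest k >= 1 whose denominator stays <= 27; these approach x as k grows, and every other convergent or intermediate fraction in range is farther away.
Largest k: floor((27 - q_1)/q_2) = floor((27 - 1)/6) = 4.
That gives (4*29 + 5)/(4*6 + 1) = 121/25.
Compare the errors: |x - 29/6| = |329*6 - 29*68|/(68*6) = 2/408, and |x - 121/25| = |329*25 - 121*68|/(68*25) = 3/1700.
Cross-multiplying, 3*408 = 1224 < 3400 = 2*1700, so 3/1700 is smaller: the intermediate fraction 121/25 is closer to x than 29/6.

121/25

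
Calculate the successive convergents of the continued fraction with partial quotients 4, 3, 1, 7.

4/1, 13/3, 17/4, 132/31

Using the convergent recurrence p_i = a_i*p_{i-1} + p_{i-2}, q_i = a_i*q_{i-1} + q_{i-2} with p_{-2}=0, p_{-1}=1, q_{-2}=1, q_{-1}=0:
  i=0: a_0=4, p_0 = 4*1 + 0 = 4, q_0 = 4*0 + 1 = 1.
  i=1: a_1=3, p_1 = 3*4 + 1 = 13, q_1 = 3*1 + 0 = 3.
  i=2: a_2=1, p_2 = 1*13 + 4 = 17, q_2 = 1*3 + 1 = 4.
  i=3: a_3=7, p_3 = 7*17 + 13 = 132, q_3 = 7*4 + 3 = 31.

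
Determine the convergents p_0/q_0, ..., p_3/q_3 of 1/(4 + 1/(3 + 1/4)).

0/1, 1/4, 3/13, 13/56

Using the convergent recurrence p_i = a_i*p_{i-1} + p_{i-2}, q_i = a_i*q_{i-1} + q_{i-2} with p_{-2}=0, p_{-1}=1, q_{-2}=1, q_{-1}=0:
  i=0: a_0=0, p_0 = 0*1 + 0 = 0, q_0 = 0*0 + 1 = 1.
  i=1: a_1=4, p_1 = 4*0 + 1 = 1, q_1 = 4*1 + 0 = 4.
  i=2: a_2=3, p_2 = 3*1 + 0 = 3, q_2 = 3*4 + 1 = 13.
  i=3: a_3=4, p_3 = 4*3 + 1 = 13, q_3 = 4*13 + 4 = 56.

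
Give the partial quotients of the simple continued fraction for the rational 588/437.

Run the Euclidean algorithm on 588 and 437; the successive quotients are the partial quotients a_0, a_1, ... (each step inverts the fractional part left over by the previous one):
  588 = 1*437 + 151, so a_0 = 1.
  437 = 2*151 + 135, so a_1 = 2.
  151 = 1*135 + 16, so a_2 = 1.
  135 = 8*16 + 7, so a_3 = 8.
  16 = 2*7 + 2, so a_4 = 2.
  7 = 3*2 + 1, so a_5 = 3.
  2 = 2*1 + 0, so a_6 = 2.
The remainder reaches 0 after 7 divisions, so the expansion has 7 partial quotients, read off in order.

[1; 2, 1, 8, 2, 3, 2]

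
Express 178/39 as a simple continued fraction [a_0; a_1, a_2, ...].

[4; 1, 1, 3, 2, 2]

Run the Euclidean algorithm on 178 and 39; the successive quotients are the partial quotients a_0, a_1, ... (each step inverts the fractional part left over by the previous one):
  178 = 4*39 + 22, so a_0 = 4.
  39 = 1*22 + 17, so a_1 = 1.
  22 = 1*17 + 5, so a_2 = 1.
  17 = 3*5 + 2, so a_3 = 3.
  5 = 2*2 + 1, so a_4 = 2.
  2 = 2*1 + 0, so a_5 = 2.
The remainder reaches 0 after 6 divisions, so the expansion has 6 partial quotients, read off in order.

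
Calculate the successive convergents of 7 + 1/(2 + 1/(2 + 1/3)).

7/1, 15/2, 37/5, 126/17

Using the convergent recurrence p_i = a_i*p_{i-1} + p_{i-2}, q_i = a_i*q_{i-1} + q_{i-2} with p_{-2}=0, p_{-1}=1, q_{-2}=1, q_{-1}=0:
  i=0: a_0=7, p_0 = 7*1 + 0 = 7, q_0 = 7*0 + 1 = 1.
  i=1: a_1=2, p_1 = 2*7 + 1 = 15, q_1 = 2*1 + 0 = 2.
  i=2: a_2=2, p_2 = 2*15 + 7 = 37, q_2 = 2*2 + 1 = 5.
  i=3: a_3=3, p_3 = 3*37 + 15 = 126, q_3 = 3*5 + 2 = 17.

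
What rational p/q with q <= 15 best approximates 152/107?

17/12

Expand x = 152/107 as a continued fraction with the Euclidean algorithm:
  152 = 1*107 + 45, so a_0 = 1.
  107 = 2*45 + 17, so a_1 = 2.
  45 = 2*17 + 11, so a_2 = 2.
  17 = 1*11 + 6, so a_3 = 1.
  11 = 1*6 + 5, so a_4 = 1.
  6 = 1*5 + 1, so a_5 = 1.
  5 = 5*1 + 0, so a_6 = 5.
so x = [1; 2, 2, 1, 1, 1, 5].
Convergents (p_i = a_i*p_{i-1} + p_{i-2}, q_i = a_i*q_{i-1} + q_{i-2} with p_{-2}=0, p_{-1}=1, q_{-2}=1, q_{-1}=0), until the denominator exceeds 15:
  i=0: a_0=1, p_0 = 1*1 + 0 = 1, q_0 = 1*0 + 1 = 1.
  i=1: a_1=2, p_1 = 2*1 + 1 = 3, q_1 = 2*1 + 0 = 2.
  i=2: a_2=2, p_2 = 2*3 + 1 = 7, q_2 = 2*2 + 1 = 5.
  i=3: a_3=1, p_3 = 1*7 + 3 = 10, q_3 = 1*5 + 2 = 7.
  i=4: a_4=1, p_4 = 1*10 + 7 = 17, q_4 = 1*7 + 5 = 12.
  i=5: a_5=1, p_5 = 1*17 + 10 = 27, q_5 = 1*12 + 7 = 19.
q_5 = 19 > 15, so the last convergent with denominator <= 15 is p_4/q_4 = 17/12.
The closest fraction with denominator <= 15 is either p_4/q_4 or the intermediate fraction (k*p_4 + p_3)/(k*q_4 + q_3) with the largest k >= 1 whose denominator stays <= 15; these approach x as k grows, and every other convergent or intermediate fraction in range is farther away.
Largest k: floor((15 - q_3)/q_4) = floor((15 - 7)/12) = 0.
Since k = 0, no intermediate fraction beyond p_4/q_4 has denominator <= 15, so the convergent 17/12 is the closest (its error is |152*12 - 17*107|/(107*12) = 5/1284).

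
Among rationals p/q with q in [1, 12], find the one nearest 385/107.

Expand x = 385/107 as a continued fraction with the Euclidean algorithm:
  385 = 3*107 + 64, so a_0 = 3.
  107 = 1*64 + 43, so a_1 = 1.
  64 = 1*43 + 21, so a_2 = 1.
  43 = 2*21 + 1, so a_3 = 2.
  21 = 21*1 + 0, so a_4 = 21.
so x = [3; 1, 1, 2, 21].
Convergents (p_i = a_i*p_{i-1} + p_{i-2}, q_i = a_i*q_{i-1} + q_{i-2} with p_{-2}=0, p_{-1}=1, q_{-2}=1, q_{-1}=0), until the denominator exceeds 12:
  i=0: a_0=3, p_0 = 3*1 + 0 = 3, q_0 = 3*0 + 1 = 1.
  i=1: a_1=1, p_1 = 1*3 + 1 = 4, q_1 = 1*1 + 0 = 1.
  i=2: a_2=1, p_2 = 1*4 + 3 = 7, q_2 = 1*1 + 1 = 2.
  i=3: a_3=2, p_3 = 2*7 + 4 = 18, q_3 = 2*2 + 1 = 5.
  i=4: a_4=21, p_4 = 21*18 + 7 = 385, q_4 = 21*5 + 2 = 107.
q_4 = 107 > 12, so the last convergent with denominator <= 12 is p_3/q_3 = 18/5.
The closest fraction with denominator <= 12 is either p_3/q_3 or the intermediate fraction (k*p_3 + p_2)/(k*q_3 + q_2) with the largest k >= 1 whose denominator stays <= 12; these approach x as k grows, and every other convergent or intermediate fraction in range is farther away.
Largest k: floor((12 - q_2)/q_3) = floor((12 - 2)/5) = 2.
That gives (2*18 + 7)/(2*5 + 2) = 43/12.
Compare the errors: |x - 18/5| = |385*5 - 18*107|/(107*5) = 1/535, and |x - 43/12| = |385*12 - 43*107|/(107*12) = 19/1284.
Cross-multiplying, 1*1284 = 1284 < 10165 = 19*535, so 1/535 is smaller: the convergent 18/5 is closer to x than 43/12.

18/5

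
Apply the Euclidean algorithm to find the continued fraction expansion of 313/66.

Run the Euclidean algorithm on 313 and 66; the successive quotients are the partial quotients a_0, a_1, ... (each step inverts the fractional part left over by the previous one):
  313 = 4*66 + 49, so a_0 = 4.
  66 = 1*49 + 17, so a_1 = 1.
  49 = 2*17 + 15, so a_2 = 2.
  17 = 1*15 + 2, so a_3 = 1.
  15 = 7*2 + 1, so a_4 = 7.
  2 = 2*1 + 0, so a_5 = 2.
The remainder reaches 0 after 6 divisions, so the expansion has 6 partial quotients, read off in order.

[4; 1, 2, 1, 7, 2]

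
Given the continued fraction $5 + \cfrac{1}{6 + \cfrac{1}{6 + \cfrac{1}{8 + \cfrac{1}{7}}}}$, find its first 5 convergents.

Using the convergent recurrence p_i = a_i*p_{i-1} + p_{i-2}, q_i = a_i*q_{i-1} + q_{i-2} with p_{-2}=0, p_{-1}=1, q_{-2}=1, q_{-1}=0:
  i=0: a_0=5, p_0 = 5*1 + 0 = 5, q_0 = 5*0 + 1 = 1.
  i=1: a_1=6, p_1 = 6*5 + 1 = 31, q_1 = 6*1 + 0 = 6.
  i=2: a_2=6, p_2 = 6*31 + 5 = 191, q_2 = 6*6 + 1 = 37.
  i=3: a_3=8, p_3 = 8*191 + 31 = 1559, q_3 = 8*37 + 6 = 302.
  i=4: a_4=7, p_4 = 7*1559 + 191 = 11104, q_4 = 7*302 + 37 = 2151.

5/1, 31/6, 191/37, 1559/302, 11104/2151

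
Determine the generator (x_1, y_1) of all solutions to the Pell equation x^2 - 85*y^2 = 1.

First expand sqrt(85) as a continued fraction. With x_i = (sqrt(85) + m_i)/d_i and (m_0, d_0) = (0, 1): a_0 = floor(sqrt(85)) = 9, since 9^2 = 81 <= 85 < 100 = 10^2.
Iterate m_{i+1} = d_i*a_i - m_i, d_{i+1} = (85 - m_{i+1}^2)/d_i, a_{i+1} = floor((a_0 + m_{i+1})/d_{i+1}):
  m_1 = 1*9 - 0 = 9, d_1 = (85 - 9^2)/1 = 4/1 = 4, a_1 = floor((9 + 9)/4) = 4.
  m_2 = 4*4 - 9 = 7, d_2 = (85 - 7^2)/4 = 36/4 = 9, a_2 = floor((9 + 7)/9) = 1.
  m_3 = 9*1 - 7 = 2, d_3 = (85 - 2^2)/9 = 81/9 = 9, a_3 = floor((9 + 2)/9) = 1.
  m_4 = 9*1 - 2 = 7, d_4 = (85 - 7^2)/9 = 36/9 = 4, a_4 = floor((9 + 7)/4) = 4.
  m_5 = 4*4 - 7 = 9, d_5 = (85 - 9^2)/4 = 4/4 = 1, a_5 = floor((9 + 9)/1) = 18.
  m_6 = 1*18 - 9 = 9, d_6 = (85 - 9^2)/1 = 4/1 = 4: (m_6, d_6) = (m_1, d_1) = (9, 4), so from here the quotients repeat a_1, ..., a_5; the period length is 5.
So sqrt(85) = [9; (4, 1, 1, 4, 18)] with period length k = 5.
k is odd, so (p_{k-1}, q_{k-1}) only solves x^2 - 85y^2 = -1 and the fundamental solution of x^2 - 85y^2 = 1 is (p_{2k-1}, q_{2k-1}) = (p_9, q_9); compute convergents through index 9, running through the period twice.
Convergents (p_i = a_i*p_{i-1} + p_{i-2}, q_i = a_i*q_{i-1} + q_{i-2} with p_{-2}=0, p_{-1}=1, q_{-2}=1, q_{-1}=0):
  i=0: a_0=9, p_0 = 9*1 + 0 = 9, q_0 = 9*0 + 1 = 1.
  i=1: a_1=4, p_1 = 4*9 + 1 = 37, q_1 = 4*1 + 0 = 4.
  i=2: a_2=1, p_2 = 1*37 + 9 = 46, q_2 = 1*4 + 1 = 5.
  i=3: a_3=1, p_3 = 1*46 + 37 = 83, q_3 = 1*5 + 4 = 9.
  i=4: a_4=4, p_4 = 4*83 + 46 = 378, q_4 = 4*9 + 5 = 41.
  i=5: a_5=18, p_5 = 18*378 + 83 = 6887, q_5 = 18*41 + 9 = 747.
  i=6: a_6=4, p_6 = 4*6887 + 378 = 27926, q_6 = 4*747 + 41 = 3029.
  i=7: a_7=1, p_7 = 1*27926 + 6887 = 34813, q_7 = 1*3029 + 747 = 3776.
  i=8: a_8=1, p_8 = 1*34813 + 27926 = 62739, q_8 = 1*3776 + 3029 = 6805.
  i=9: a_9=4, p_9 = 4*62739 + 34813 = 285769, q_9 = 4*6805 + 3776 = 30996.
Indeed p_4^2 - 85*q_4^2 = 142884 - 142885 = -1, not +1.
Check: 285769^2 - 85*30996^2 = 81663921361 - 81663921360 = 1, so (x, y) = (285769, 30996) solves the equation, and by the theorem it is the least positive solution.

(x, y) = (285769, 30996)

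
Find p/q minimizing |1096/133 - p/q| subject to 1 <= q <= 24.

Expand x = 1096/133 as a continued fraction with the Euclidean algorithm:
  1096 = 8*133 + 32, so a_0 = 8.
  133 = 4*32 + 5, so a_1 = 4.
  32 = 6*5 + 2, so a_2 = 6.
  5 = 2*2 + 1, so a_3 = 2.
  2 = 2*1 + 0, so a_4 = 2.
so x = [8; 4, 6, 2, 2].
Convergents (p_i = a_i*p_{i-1} + p_{i-2}, q_i = a_i*q_{i-1} + q_{i-2} with p_{-2}=0, p_{-1}=1, q_{-2}=1, q_{-1}=0), until the denominator exceeds 24:
  i=0: a_0=8, p_0 = 8*1 + 0 = 8, q_0 = 8*0 + 1 = 1.
  i=1: a_1=4, p_1 = 4*8 + 1 = 33, q_1 = 4*1 + 0 = 4.
  i=2: a_2=6, p_2 = 6*33 + 8 = 206, q_2 = 6*4 + 1 = 25.
q_2 = 25 > 24, so the last convergent with denominator <= 24 is p_1/q_1 = 33/4.
The closest fraction with denominator <= 24 is either p_1/q_1 or the intermediate fraction (k*p_1 + p_0)/(k*q_1 + q_0) with the largest k >= 1 whose denominator stays <= 24; these approach x as k grows, and every other convergent or intermediate fraction in range is farther away.
Largest k: floor((24 - q_0)/q_1) = floor((24 - 1)/4) = 5.
That gives (5*33 + 8)/(5*4 + 1) = 173/21.
Compare the errors: |x - 33/4| = |1096*4 - 33*133|/(133*4) = 5/532, and |x - 173/21| = |1096*21 - 173*133|/(133*21) = 7/2793.
Cross-multiplying, 7*532 = 3724 < 13965 = 5*2793, so 7/2793 is smaller: the intermediate fraction 173/21 is closer to x than 33/4.

173/21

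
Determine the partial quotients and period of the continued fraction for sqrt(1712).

[41; (2, 1, 1, 1, 11, 5, 11, 1, 1, 1, 2, 82)]

Write x_i = (sqrt(1712) + m_i)/d_i with (m_0, d_0) = (0, 1). a_0 = floor(sqrt(1712)) = 41, since 41^2 = 1681 <= 1712 < 1764 = 42^2.
Iterate m_{i+1} = d_i*a_i - m_i, d_{i+1} = (1712 - m_{i+1}^2)/d_i, a_{i+1} = floor((a_0 + m_{i+1})/d_{i+1}):
  m_1 = 1*41 - 0 = 41, d_1 = (1712 - 41^2)/1 = 31/1 = 31, a_1 = floor((41 + 41)/31) = 2.
  m_2 = 31*2 - 41 = 21, d_2 = (1712 - 21^2)/31 = 1271/31 = 41, a_2 = floor((41 + 21)/41) = 1.
  m_3 = 41*1 - 21 = 20, d_3 = (1712 - 20^2)/41 = 1312/41 = 32, a_3 = floor((41 + 20)/32) = 1.
  m_4 = 32*1 - 20 = 12, d_4 = (1712 - 12^2)/32 = 1568/32 = 49, a_4 = floor((41 + 12)/49) = 1.
  m_5 = 49*1 - 12 = 37, d_5 = (1712 - 37^2)/49 = 343/49 = 7, a_5 = floor((41 + 37)/7) = 11.
  m_6 = 7*11 - 37 = 40, d_6 = (1712 - 40^2)/7 = 112/7 = 16, a_6 = floor((41 + 40)/16) = 5.
  m_7 = 16*5 - 40 = 40, d_7 = (1712 - 40^2)/16 = 112/16 = 7, a_7 = floor((41 + 40)/7) = 11.
  m_8 = 7*11 - 40 = 37, d_8 = (1712 - 37^2)/7 = 343/7 = 49, a_8 = floor((41 + 37)/49) = 1.
  m_9 = 49*1 - 37 = 12, d_9 = (1712 - 12^2)/49 = 1568/49 = 32, a_9 = floor((41 + 12)/32) = 1.
  m_10 = 32*1 - 12 = 20, d_10 = (1712 - 20^2)/32 = 1312/32 = 41, a_10 = floor((41 + 20)/41) = 1.
  m_11 = 41*1 - 20 = 21, d_11 = (1712 - 21^2)/41 = 1271/41 = 31, a_11 = floor((41 + 21)/31) = 2.
  m_12 = 31*2 - 21 = 41, d_12 = (1712 - 41^2)/31 = 31/31 = 1, a_12 = floor((41 + 41)/1) = 82.
  m_13 = 1*82 - 41 = 41, d_13 = (1712 - 41^2)/1 = 31/1 = 31: (m_13, d_13) = (m_1, d_1) = (41, 31), so from here the quotients repeat a_1, ..., a_12; the period length is 12.
Hence the expansion of sqrt(1712) is a_0 = 41 followed by the repeating block 2, 1, 1, 1, 11, 5, 11, 1, 1, 1, 2, 82 (period 12).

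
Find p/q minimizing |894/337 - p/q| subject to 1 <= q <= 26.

Expand x = 894/337 as a continued fraction with the Euclidean algorithm:
  894 = 2*337 + 220, so a_0 = 2.
  337 = 1*220 + 117, so a_1 = 1.
  220 = 1*117 + 103, so a_2 = 1.
  117 = 1*103 + 14, so a_3 = 1.
  103 = 7*14 + 5, so a_4 = 7.
  14 = 2*5 + 4, so a_5 = 2.
  5 = 1*4 + 1, so a_6 = 1.
  4 = 4*1 + 0, so a_7 = 4.
so x = [2; 1, 1, 1, 7, 2, 1, 4].
Convergents (p_i = a_i*p_{i-1} + p_{i-2}, q_i = a_i*q_{i-1} + q_{i-2} with p_{-2}=0, p_{-1}=1, q_{-2}=1, q_{-1}=0), until the denominator exceeds 26:
  i=0: a_0=2, p_0 = 2*1 + 0 = 2, q_0 = 2*0 + 1 = 1.
  i=1: a_1=1, p_1 = 1*2 + 1 = 3, q_1 = 1*1 + 0 = 1.
  i=2: a_2=1, p_2 = 1*3 + 2 = 5, q_2 = 1*1 + 1 = 2.
  i=3: a_3=1, p_3 = 1*5 + 3 = 8, q_3 = 1*2 + 1 = 3.
  i=4: a_4=7, p_4 = 7*8 + 5 = 61, q_4 = 7*3 + 2 = 23.
  i=5: a_5=2, p_5 = 2*61 + 8 = 130, q_5 = 2*23 + 3 = 49.
q_5 = 49 > 26, so the last convergent with denominator <= 26 is p_4/q_4 = 61/23.
The closest fraction with denominator <= 26 is either p_4/q_4 or the intermediate fraction (k*p_4 + p_3)/(k*q_4 + q_3) with the largest k >= 1 whose denominator stays <= 26; these approach x as k grows, and every other convergent or intermediate fraction in range is farther away.
Largest k: floor((26 - q_3)/q_4) = floor((26 - 3)/23) = 1.
That gives (1*61 + 8)/(1*23 + 3) = 69/26.
Compare the errors: |x - 61/23| = |894*23 - 61*337|/(337*23) = 5/7751, and |x - 69/26| = |894*26 - 69*337|/(337*26) = 9/8762.
Cross-multiplying, 5*8762 = 43810 < 69759 = 9*7751, so 5/7751 is smaller: the convergent 61/23 is closer to x than 69/26.

61/23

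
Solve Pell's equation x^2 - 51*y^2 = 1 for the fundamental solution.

First expand sqrt(51) as a continued fraction. With x_i = (sqrt(51) + m_i)/d_i and (m_0, d_0) = (0, 1): a_0 = floor(sqrt(51)) = 7, since 7^2 = 49 <= 51 < 64 = 8^2.
Iterate m_{i+1} = d_i*a_i - m_i, d_{i+1} = (51 - m_{i+1}^2)/d_i, a_{i+1} = floor((a_0 + m_{i+1})/d_{i+1}):
  m_1 = 1*7 - 0 = 7, d_1 = (51 - 7^2)/1 = 2/1 = 2, a_1 = floor((7 + 7)/2) = 7.
  m_2 = 2*7 - 7 = 7, d_2 = (51 - 7^2)/2 = 2/2 = 1, a_2 = floor((7 + 7)/1) = 14.
  m_3 = 1*14 - 7 = 7, d_3 = (51 - 7^2)/1 = 2/1 = 2: (m_3, d_3) = (m_1, d_1) = (7, 2), so from here the quotients repeat a_1, a_2; the period length is 2.
So sqrt(51) = [7; (7, 14)] with period length k = 2.
k is even, so the fundamental solution of x^2 - 51y^2 = 1 is (p_{k-1}, q_{k-1}) = (p_1, q_1); compute convergents through index 1.
Convergents (p_i = a_i*p_{i-1} + p_{i-2}, q_i = a_i*q_{i-1} + q_{i-2} with p_{-2}=0, p_{-1}=1, q_{-2}=1, q_{-1}=0):
  i=0: a_0=7, p_0 = 7*1 + 0 = 7, q_0 = 7*0 + 1 = 1.
  i=1: a_1=7, p_1 = 7*7 + 1 = 50, q_1 = 7*1 + 0 = 7.
Check: 50^2 - 51*7^2 = 2500 - 2499 = 1, so (x, y) = (50, 7) solves the equation, and by the theorem it is the least positive solution.

(x, y) = (50, 7)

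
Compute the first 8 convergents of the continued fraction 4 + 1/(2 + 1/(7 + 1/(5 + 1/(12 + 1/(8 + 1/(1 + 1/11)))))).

4/1, 9/2, 67/15, 344/77, 4195/939, 33904/7589, 38099/8528, 452993/101397

Using the convergent recurrence p_i = a_i*p_{i-1} + p_{i-2}, q_i = a_i*q_{i-1} + q_{i-2} with p_{-2}=0, p_{-1}=1, q_{-2}=1, q_{-1}=0:
  i=0: a_0=4, p_0 = 4*1 + 0 = 4, q_0 = 4*0 + 1 = 1.
  i=1: a_1=2, p_1 = 2*4 + 1 = 9, q_1 = 2*1 + 0 = 2.
  i=2: a_2=7, p_2 = 7*9 + 4 = 67, q_2 = 7*2 + 1 = 15.
  i=3: a_3=5, p_3 = 5*67 + 9 = 344, q_3 = 5*15 + 2 = 77.
  i=4: a_4=12, p_4 = 12*344 + 67 = 4195, q_4 = 12*77 + 15 = 939.
  i=5: a_5=8, p_5 = 8*4195 + 344 = 33904, q_5 = 8*939 + 77 = 7589.
  i=6: a_6=1, p_6 = 1*33904 + 4195 = 38099, q_6 = 1*7589 + 939 = 8528.
  i=7: a_7=11, p_7 = 11*38099 + 33904 = 452993, q_7 = 11*8528 + 7589 = 101397.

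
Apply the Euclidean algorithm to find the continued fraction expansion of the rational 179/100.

Run the Euclidean algorithm on 179 and 100; the successive quotients are the partial quotients a_0, a_1, ... (each step inverts the fractional part left over by the previous one):
  179 = 1*100 + 79, so a_0 = 1.
  100 = 1*79 + 21, so a_1 = 1.
  79 = 3*21 + 16, so a_2 = 3.
  21 = 1*16 + 5, so a_3 = 1.
  16 = 3*5 + 1, so a_4 = 3.
  5 = 5*1 + 0, so a_5 = 5.
The remainder reaches 0 after 6 divisions, so the expansion has 6 partial quotients, read off in order.

[1; 1, 3, 1, 3, 5]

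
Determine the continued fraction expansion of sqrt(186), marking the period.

Write x_i = (sqrt(186) + m_i)/d_i with (m_0, d_0) = (0, 1). a_0 = floor(sqrt(186)) = 13, since 13^2 = 169 <= 186 < 196 = 14^2.
Iterate m_{i+1} = d_i*a_i - m_i, d_{i+1} = (186 - m_{i+1}^2)/d_i, a_{i+1} = floor((a_0 + m_{i+1})/d_{i+1}):
  m_1 = 1*13 - 0 = 13, d_1 = (186 - 13^2)/1 = 17/1 = 17, a_1 = floor((13 + 13)/17) = 1.
  m_2 = 17*1 - 13 = 4, d_2 = (186 - 4^2)/17 = 170/17 = 10, a_2 = floor((13 + 4)/10) = 1.
  m_3 = 10*1 - 4 = 6, d_3 = (186 - 6^2)/10 = 150/10 = 15, a_3 = floor((13 + 6)/15) = 1.
  m_4 = 15*1 - 6 = 9, d_4 = (186 - 9^2)/15 = 105/15 = 7, a_4 = floor((13 + 9)/7) = 3.
  m_5 = 7*3 - 9 = 12, d_5 = (186 - 12^2)/7 = 42/7 = 6, a_5 = floor((13 + 12)/6) = 4.
  m_6 = 6*4 - 12 = 12, d_6 = (186 - 12^2)/6 = 42/6 = 7, a_6 = floor((13 + 12)/7) = 3.
  m_7 = 7*3 - 12 = 9, d_7 = (186 - 9^2)/7 = 105/7 = 15, a_7 = floor((13 + 9)/15) = 1.
  m_8 = 15*1 - 9 = 6, d_8 = (186 - 6^2)/15 = 150/15 = 10, a_8 = floor((13 + 6)/10) = 1.
  m_9 = 10*1 - 6 = 4, d_9 = (186 - 4^2)/10 = 170/10 = 17, a_9 = floor((13 + 4)/17) = 1.
  m_10 = 17*1 - 4 = 13, d_10 = (186 - 13^2)/17 = 17/17 = 1, a_10 = floor((13 + 13)/1) = 26.
  m_11 = 1*26 - 13 = 13, d_11 = (186 - 13^2)/1 = 17/1 = 17: (m_11, d_11) = (m_1, d_1) = (13, 17), so from here the quotients repeat a_1, ..., a_10; the period length is 10.
Hence the expansion of sqrt(186) is a_0 = 13 followed by the repeating block 1, 1, 1, 3, 4, 3, 1, 1, 1, 26 (period 10).

[13; (1, 1, 1, 3, 4, 3, 1, 1, 1, 26)]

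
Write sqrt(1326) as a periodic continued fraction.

Write x_i = (sqrt(1326) + m_i)/d_i with (m_0, d_0) = (0, 1). a_0 = floor(sqrt(1326)) = 36, since 36^2 = 1296 <= 1326 < 1369 = 37^2.
Iterate m_{i+1} = d_i*a_i - m_i, d_{i+1} = (1326 - m_{i+1}^2)/d_i, a_{i+1} = floor((a_0 + m_{i+1})/d_{i+1}):
  m_1 = 1*36 - 0 = 36, d_1 = (1326 - 36^2)/1 = 30/1 = 30, a_1 = floor((36 + 36)/30) = 2.
  m_2 = 30*2 - 36 = 24, d_2 = (1326 - 24^2)/30 = 750/30 = 25, a_2 = floor((36 + 24)/25) = 2.
  m_3 = 25*2 - 24 = 26, d_3 = (1326 - 26^2)/25 = 650/25 = 26, a_3 = floor((36 + 26)/26) = 2.
  m_4 = 26*2 - 26 = 26, d_4 = (1326 - 26^2)/26 = 650/26 = 25, a_4 = floor((36 + 26)/25) = 2.
  m_5 = 25*2 - 26 = 24, d_5 = (1326 - 24^2)/25 = 750/25 = 30, a_5 = floor((36 + 24)/30) = 2.
  m_6 = 30*2 - 24 = 36, d_6 = (1326 - 36^2)/30 = 30/30 = 1, a_6 = floor((36 + 36)/1) = 72.
  m_7 = 1*72 - 36 = 36, d_7 = (1326 - 36^2)/1 = 30/1 = 30: (m_7, d_7) = (m_1, d_1) = (36, 30), so from here the quotients repeat a_1, ..., a_6; the period length is 6.
Hence the expansion of sqrt(1326) is a_0 = 36 followed by the repeating block 2, 2, 2, 2, 2, 72 (period 6).

[36; (2, 2, 2, 2, 2, 72)]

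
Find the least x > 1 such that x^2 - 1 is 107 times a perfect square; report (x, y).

(x, y) = (962, 93)

First expand sqrt(107) as a continued fraction. With x_i = (sqrt(107) + m_i)/d_i and (m_0, d_0) = (0, 1): a_0 = floor(sqrt(107)) = 10, since 10^2 = 100 <= 107 < 121 = 11^2.
Iterate m_{i+1} = d_i*a_i - m_i, d_{i+1} = (107 - m_{i+1}^2)/d_i, a_{i+1} = floor((a_0 + m_{i+1})/d_{i+1}):
  m_1 = 1*10 - 0 = 10, d_1 = (107 - 10^2)/1 = 7/1 = 7, a_1 = floor((10 + 10)/7) = 2.
  m_2 = 7*2 - 10 = 4, d_2 = (107 - 4^2)/7 = 91/7 = 13, a_2 = floor((10 + 4)/13) = 1.
  m_3 = 13*1 - 4 = 9, d_3 = (107 - 9^2)/13 = 26/13 = 2, a_3 = floor((10 + 9)/2) = 9.
  m_4 = 2*9 - 9 = 9, d_4 = (107 - 9^2)/2 = 26/2 = 13, a_4 = floor((10 + 9)/13) = 1.
  m_5 = 13*1 - 9 = 4, d_5 = (107 - 4^2)/13 = 91/13 = 7, a_5 = floor((10 + 4)/7) = 2.
  m_6 = 7*2 - 4 = 10, d_6 = (107 - 10^2)/7 = 7/7 = 1, a_6 = floor((10 + 10)/1) = 20.
  m_7 = 1*20 - 10 = 10, d_7 = (107 - 10^2)/1 = 7/1 = 7: (m_7, d_7) = (m_1, d_1) = (10, 7), so from here the quotients repeat a_1, ..., a_6; the period length is 6.
So sqrt(107) = [10; (2, 1, 9, 1, 2, 20)] with period length k = 6.
k is even, so the fundamental solution of x^2 - 107y^2 = 1 is (p_{k-1}, q_{k-1}) = (p_5, q_5); compute convergents through index 5.
Convergents (p_i = a_i*p_{i-1} + p_{i-2}, q_i = a_i*q_{i-1} + q_{i-2} with p_{-2}=0, p_{-1}=1, q_{-2}=1, q_{-1}=0):
  i=0: a_0=10, p_0 = 10*1 + 0 = 10, q_0 = 10*0 + 1 = 1.
  i=1: a_1=2, p_1 = 2*10 + 1 = 21, q_1 = 2*1 + 0 = 2.
  i=2: a_2=1, p_2 = 1*21 + 10 = 31, q_2 = 1*2 + 1 = 3.
  i=3: a_3=9, p_3 = 9*31 + 21 = 300, q_3 = 9*3 + 2 = 29.
  i=4: a_4=1, p_4 = 1*300 + 31 = 331, q_4 = 1*29 + 3 = 32.
  i=5: a_5=2, p_5 = 2*331 + 300 = 962, q_5 = 2*32 + 29 = 93.
Check: 962^2 - 107*93^2 = 925444 - 925443 = 1, so (x, y) = (962, 93) solves the equation, and by the theorem it is the least positive solution.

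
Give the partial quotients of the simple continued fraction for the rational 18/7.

[2; 1, 1, 3]

Run the Euclidean algorithm on 18 and 7; the successive quotients are the partial quotients a_0, a_1, ... (each step inverts the fractional part left over by the previous one):
  18 = 2*7 + 4, so a_0 = 2.
  7 = 1*4 + 3, so a_1 = 1.
  4 = 1*3 + 1, so a_2 = 1.
  3 = 3*1 + 0, so a_3 = 3.
The remainder reaches 0 after 4 divisions, so the expansion has 4 partial quotients, read off in order.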